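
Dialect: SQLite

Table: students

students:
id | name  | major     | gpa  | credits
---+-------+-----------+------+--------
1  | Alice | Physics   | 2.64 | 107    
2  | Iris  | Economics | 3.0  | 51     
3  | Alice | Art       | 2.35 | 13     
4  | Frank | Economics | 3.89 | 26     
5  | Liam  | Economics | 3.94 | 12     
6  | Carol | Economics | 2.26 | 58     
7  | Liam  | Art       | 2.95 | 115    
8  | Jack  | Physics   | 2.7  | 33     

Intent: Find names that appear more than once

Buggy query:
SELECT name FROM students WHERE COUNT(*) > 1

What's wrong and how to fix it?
Bug: WHERE can't reference COUNT(*); aggregates are computed after WHERE

Fix: GROUP BY name, then filter groups with HAVING COUNT(*) > 1

Corrected query:
SELECT name FROM students GROUP BY name HAVING COUNT(*) > 1

Result:
name 
-----
Alice
Liam 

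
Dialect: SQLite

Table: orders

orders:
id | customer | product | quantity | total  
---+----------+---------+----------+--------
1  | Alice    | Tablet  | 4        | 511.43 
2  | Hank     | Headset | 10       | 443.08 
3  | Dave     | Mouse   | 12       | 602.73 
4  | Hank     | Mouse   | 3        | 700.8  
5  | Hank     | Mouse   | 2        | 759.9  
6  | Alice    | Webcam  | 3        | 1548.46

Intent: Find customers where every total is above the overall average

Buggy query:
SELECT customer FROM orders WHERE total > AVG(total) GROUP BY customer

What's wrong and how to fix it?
Bug: AVG() is an aggregate; it can't sit directly in WHERE

Fix: Use a subquery for AVG and a HAVING MIN(...) filter so the condition holds for every row in the group

Corrected query:
SELECT customer FROM orders GROUP BY customer HAVING MIN(total) > (SELECT AVG(total) FROM orders)

Result:
(no rows)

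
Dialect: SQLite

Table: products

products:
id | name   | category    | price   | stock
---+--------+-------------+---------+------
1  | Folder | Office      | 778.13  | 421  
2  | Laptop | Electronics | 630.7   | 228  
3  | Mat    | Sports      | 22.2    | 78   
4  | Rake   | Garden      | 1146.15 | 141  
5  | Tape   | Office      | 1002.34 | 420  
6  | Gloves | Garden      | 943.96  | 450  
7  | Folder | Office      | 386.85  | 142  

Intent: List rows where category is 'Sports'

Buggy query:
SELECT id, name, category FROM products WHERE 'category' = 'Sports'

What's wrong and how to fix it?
Bug: 'category' in single quotes is a string literal, not the column; the comparison is literal-vs-literal and never true

Fix: Reference the column as category without single quotes

Corrected query:
SELECT id, name, category FROM products WHERE category = 'Sports'

Result:
id | name | category
---+------+---------
3  | Mat  | Sports  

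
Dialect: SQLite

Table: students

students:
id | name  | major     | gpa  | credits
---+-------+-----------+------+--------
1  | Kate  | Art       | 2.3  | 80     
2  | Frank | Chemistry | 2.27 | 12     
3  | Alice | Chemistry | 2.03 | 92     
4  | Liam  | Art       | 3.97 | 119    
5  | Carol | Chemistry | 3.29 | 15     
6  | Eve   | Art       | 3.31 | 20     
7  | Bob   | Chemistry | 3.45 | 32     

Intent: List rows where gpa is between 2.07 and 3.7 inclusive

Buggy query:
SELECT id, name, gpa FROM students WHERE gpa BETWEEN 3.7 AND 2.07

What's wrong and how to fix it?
Bug: The bounds are reversed; BETWEEN a AND b requires a <= b to match anything

Fix: Swap the bounds so the smaller value comes first

Corrected query:
SELECT id, name, gpa FROM students WHERE gpa BETWEEN 2.07 AND 3.7

Result:
id | name  | gpa 
---+-------+-----
1  | Kate  | 2.3 
2  | Frank | 2.27
5  | Carol | 3.29
6  | Eve   | 3.31
7  | Bob   | 3.45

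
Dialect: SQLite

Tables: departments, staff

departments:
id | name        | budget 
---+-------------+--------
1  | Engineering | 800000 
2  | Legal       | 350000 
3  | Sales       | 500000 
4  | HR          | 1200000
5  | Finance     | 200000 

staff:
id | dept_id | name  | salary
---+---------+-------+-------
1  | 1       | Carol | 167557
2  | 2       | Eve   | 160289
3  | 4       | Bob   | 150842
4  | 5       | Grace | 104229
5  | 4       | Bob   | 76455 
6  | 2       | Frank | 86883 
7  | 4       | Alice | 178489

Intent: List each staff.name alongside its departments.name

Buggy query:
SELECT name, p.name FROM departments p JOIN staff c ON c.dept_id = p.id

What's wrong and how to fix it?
Bug: 'name' exists in both joined tables, so the database can't tell which one is meant

Fix: Qualify the column with its table alias (c.name)

Corrected query:
SELECT c.name, p.name FROM departments p JOIN staff c ON c.dept_id = p.id

Result:
name  | name       
------+------------
Carol | Engineering
Eve   | Legal      
Bob   | HR         
Grace | Finance    
Bob   | HR         
Frank | Legal      
Alice | HR         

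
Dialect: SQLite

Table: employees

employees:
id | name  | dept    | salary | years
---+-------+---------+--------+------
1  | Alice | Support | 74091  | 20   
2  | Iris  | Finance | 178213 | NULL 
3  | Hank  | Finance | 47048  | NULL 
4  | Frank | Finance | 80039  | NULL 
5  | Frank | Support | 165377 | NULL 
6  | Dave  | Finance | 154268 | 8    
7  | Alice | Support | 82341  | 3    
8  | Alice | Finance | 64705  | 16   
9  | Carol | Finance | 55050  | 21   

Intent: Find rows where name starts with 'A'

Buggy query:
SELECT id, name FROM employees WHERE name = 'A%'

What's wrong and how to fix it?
Bug: '=' compares the literal string including the % character; pattern matching needs LIKE

Fix: Replace '=' with LIKE so 'A%' is treated as a pattern

Corrected query:
SELECT id, name FROM employees WHERE name LIKE 'A%'

Result:
id | name 
---+------
1  | Alice
7  | Alice
8  | Alice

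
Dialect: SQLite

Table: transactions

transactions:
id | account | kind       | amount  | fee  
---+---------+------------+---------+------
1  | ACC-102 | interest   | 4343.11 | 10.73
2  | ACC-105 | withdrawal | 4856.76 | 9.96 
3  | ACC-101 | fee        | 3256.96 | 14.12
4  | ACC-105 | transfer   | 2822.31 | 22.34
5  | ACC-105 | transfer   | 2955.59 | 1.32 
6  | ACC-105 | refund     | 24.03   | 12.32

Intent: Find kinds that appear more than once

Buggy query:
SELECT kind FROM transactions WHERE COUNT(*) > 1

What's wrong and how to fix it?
Bug: WHERE can't reference COUNT(*); aggregates are computed after WHERE

Fix: Group first, then use HAVING for the count condition

Corrected query:
SELECT kind FROM transactions GROUP BY kind HAVING COUNT(*) > 1

Result:
kind    
--------
transfer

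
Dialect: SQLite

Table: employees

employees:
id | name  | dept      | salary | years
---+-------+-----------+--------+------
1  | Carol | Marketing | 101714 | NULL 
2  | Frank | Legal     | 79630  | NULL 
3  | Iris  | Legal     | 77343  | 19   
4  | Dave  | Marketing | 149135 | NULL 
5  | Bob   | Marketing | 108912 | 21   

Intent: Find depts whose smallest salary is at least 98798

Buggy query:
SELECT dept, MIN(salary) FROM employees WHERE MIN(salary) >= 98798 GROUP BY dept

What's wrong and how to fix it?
Bug: MIN() in WHERE is a misuse of aggregate

Fix: Use HAVING for the per-group MIN condition

Corrected query:
SELECT dept, MIN(salary) FROM employees GROUP BY dept HAVING MIN(salary) >= 98798

Result:
dept      | MIN(salary)
----------+------------
Marketing | 101714     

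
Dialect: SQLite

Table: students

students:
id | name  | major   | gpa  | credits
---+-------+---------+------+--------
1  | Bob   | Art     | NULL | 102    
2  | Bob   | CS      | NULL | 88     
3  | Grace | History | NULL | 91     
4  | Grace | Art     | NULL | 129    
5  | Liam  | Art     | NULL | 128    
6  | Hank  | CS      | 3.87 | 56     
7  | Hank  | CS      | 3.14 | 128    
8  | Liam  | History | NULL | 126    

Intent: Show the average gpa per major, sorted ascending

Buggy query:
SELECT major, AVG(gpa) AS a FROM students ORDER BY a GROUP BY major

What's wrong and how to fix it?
Bug: GROUP BY must precede ORDER BY

Fix: Move ORDER BY to the end, after GROUP BY

Corrected query:
SELECT major, AVG(gpa) AS a FROM students GROUP BY major ORDER BY a

Result:
major   | a    
--------+------
Art     | NULL 
History | NULL 
CS      | 3.505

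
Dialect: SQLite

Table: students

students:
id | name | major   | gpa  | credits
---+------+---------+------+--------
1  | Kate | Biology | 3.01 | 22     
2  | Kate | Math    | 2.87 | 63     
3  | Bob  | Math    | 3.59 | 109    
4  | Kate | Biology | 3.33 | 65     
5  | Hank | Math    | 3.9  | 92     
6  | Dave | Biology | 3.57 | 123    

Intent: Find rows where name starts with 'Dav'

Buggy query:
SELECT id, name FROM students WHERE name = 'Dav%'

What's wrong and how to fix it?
Bug: Wildcards only work with LIKE; '=' treats '%' as a literal character

Fix: Replace '=' with LIKE so 'Dav%' is treated as a pattern

Corrected query:
SELECT id, name FROM students WHERE name LIKE 'Dav%'

Result:
id | name
---+-----
6  | Dave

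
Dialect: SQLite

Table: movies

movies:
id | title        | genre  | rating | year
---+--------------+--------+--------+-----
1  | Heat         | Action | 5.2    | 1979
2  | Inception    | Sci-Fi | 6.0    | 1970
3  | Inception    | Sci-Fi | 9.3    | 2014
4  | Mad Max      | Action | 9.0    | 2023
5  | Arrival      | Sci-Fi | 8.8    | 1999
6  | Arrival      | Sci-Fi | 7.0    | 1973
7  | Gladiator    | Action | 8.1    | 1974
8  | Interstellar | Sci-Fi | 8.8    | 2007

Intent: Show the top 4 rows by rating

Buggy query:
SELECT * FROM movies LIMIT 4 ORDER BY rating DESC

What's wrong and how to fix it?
Bug: ORDER BY cannot follow LIMIT; LIMIT is the final clause

Fix: Swap the clauses: ORDER BY first, then LIMIT

Corrected query:
SELECT * FROM movies ORDER BY rating DESC LIMIT 4

Result:
id | title        | genre  | rating | year
---+--------------+--------+--------+-----
3  | Inception    | Sci-Fi | 9.3    | 2014
4  | Mad Max      | Action | 9      | 2023
5  | Arrival      | Sci-Fi | 8.8    | 1999
8  | Interstellar | Sci-Fi | 8.8    | 2007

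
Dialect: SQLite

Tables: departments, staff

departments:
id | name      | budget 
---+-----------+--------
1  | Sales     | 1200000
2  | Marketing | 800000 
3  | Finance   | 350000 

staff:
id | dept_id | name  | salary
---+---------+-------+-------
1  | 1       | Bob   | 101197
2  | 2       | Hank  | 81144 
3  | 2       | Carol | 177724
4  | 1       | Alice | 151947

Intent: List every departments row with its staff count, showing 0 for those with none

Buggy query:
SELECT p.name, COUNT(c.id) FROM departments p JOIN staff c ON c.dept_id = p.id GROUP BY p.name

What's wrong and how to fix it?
Bug: An inner join excludes parents with zero children

Fix: Switch to LEFT JOIN to retain unmatched parent rows

Corrected query:
SELECT p.name, COUNT(c.id) FROM departments p LEFT JOIN staff c ON c.dept_id = p.id GROUP BY p.name

Result:
name      | COUNT(c.id)
----------+------------
Finance   | 0          
Marketing | 2          
Sales     | 2          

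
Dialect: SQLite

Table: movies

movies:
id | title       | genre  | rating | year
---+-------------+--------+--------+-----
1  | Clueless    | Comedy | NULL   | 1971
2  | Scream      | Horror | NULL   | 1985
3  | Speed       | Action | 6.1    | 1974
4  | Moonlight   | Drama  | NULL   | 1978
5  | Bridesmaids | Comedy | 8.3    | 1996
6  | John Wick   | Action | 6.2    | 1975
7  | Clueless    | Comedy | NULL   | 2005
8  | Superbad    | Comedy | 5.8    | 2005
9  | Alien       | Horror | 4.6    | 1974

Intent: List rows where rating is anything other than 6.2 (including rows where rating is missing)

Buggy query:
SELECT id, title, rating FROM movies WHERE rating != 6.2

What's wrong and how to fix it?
Bug: 'rating != 6.2' is unknown when rating is NULL, so NULL rows are silently excluded

Fix: Add an explicit OR rating IS NULL to include the missing-value rows

Corrected query:
SELECT id, title, rating FROM movies WHERE rating != 6.2 OR rating IS NULL

Result:
id | title       | rating
---+-------------+-------
1  | Clueless    | NULL  
2  | Scream      | NULL  
3  | Speed       | 6.1   
4  | Moonlight   | NULL  
5  | Bridesmaids | 8.3   
7  | Clueless    | NULL  
8  | Superbad    | 5.8   
9  | Alien       | 4.6   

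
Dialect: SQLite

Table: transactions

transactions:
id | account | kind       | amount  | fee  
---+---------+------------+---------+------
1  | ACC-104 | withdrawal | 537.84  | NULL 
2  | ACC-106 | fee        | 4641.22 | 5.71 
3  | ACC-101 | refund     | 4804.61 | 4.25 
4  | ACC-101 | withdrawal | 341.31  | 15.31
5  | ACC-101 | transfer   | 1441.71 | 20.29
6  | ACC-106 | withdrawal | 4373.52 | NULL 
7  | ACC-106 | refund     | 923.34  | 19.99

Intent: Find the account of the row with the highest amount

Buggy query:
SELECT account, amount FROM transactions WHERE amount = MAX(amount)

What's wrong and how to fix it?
Bug: MAX(amount) is an aggregate and cannot be used directly in WHERE

Fix: Use a subquery: WHERE amount = (SELECT MAX(amount) FROM transactions)

Corrected query:
SELECT account, amount FROM transactions WHERE amount = (SELECT MAX(amount) FROM transactions)

Result:
account | amount 
--------+--------
ACC-101 | 4804.61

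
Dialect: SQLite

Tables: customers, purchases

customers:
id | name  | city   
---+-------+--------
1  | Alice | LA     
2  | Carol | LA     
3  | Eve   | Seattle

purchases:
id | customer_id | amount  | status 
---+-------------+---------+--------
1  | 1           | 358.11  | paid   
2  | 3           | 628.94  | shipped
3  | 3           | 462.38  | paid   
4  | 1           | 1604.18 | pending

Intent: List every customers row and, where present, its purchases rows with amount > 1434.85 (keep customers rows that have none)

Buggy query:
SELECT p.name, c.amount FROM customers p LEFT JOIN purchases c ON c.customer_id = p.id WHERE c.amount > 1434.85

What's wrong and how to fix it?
Bug: A WHERE condition on the right-hand table after LEFT JOIN drops unmatched parents

Fix: Put 'c.amount > 1434.85' in the JOIN's ON clause instead of WHERE

Corrected query:
SELECT p.name, c.amount FROM customers p LEFT JOIN purchases c ON c.customer_id = p.id AND c.amount > 1434.85

Result:
name  | amount 
------+--------
Alice | 1604.18
Carol | NULL   
Eve   | NULL   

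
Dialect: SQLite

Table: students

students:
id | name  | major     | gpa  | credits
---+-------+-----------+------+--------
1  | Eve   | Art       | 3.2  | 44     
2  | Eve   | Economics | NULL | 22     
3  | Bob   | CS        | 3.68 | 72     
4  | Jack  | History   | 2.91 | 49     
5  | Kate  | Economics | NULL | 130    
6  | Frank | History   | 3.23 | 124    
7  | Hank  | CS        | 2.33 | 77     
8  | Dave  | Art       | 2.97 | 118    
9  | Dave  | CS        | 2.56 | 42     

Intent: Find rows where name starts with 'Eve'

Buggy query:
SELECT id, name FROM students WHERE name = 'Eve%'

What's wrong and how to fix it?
Bug: '=' compares the literal string including the % character; pattern matching needs LIKE

Fix: Replace '=' with LIKE so 'Eve%' is treated as a pattern

Corrected query:
SELECT id, name FROM students WHERE name LIKE 'Eve%'

Result:
id | name
---+-----
1  | Eve 
2  | Eve 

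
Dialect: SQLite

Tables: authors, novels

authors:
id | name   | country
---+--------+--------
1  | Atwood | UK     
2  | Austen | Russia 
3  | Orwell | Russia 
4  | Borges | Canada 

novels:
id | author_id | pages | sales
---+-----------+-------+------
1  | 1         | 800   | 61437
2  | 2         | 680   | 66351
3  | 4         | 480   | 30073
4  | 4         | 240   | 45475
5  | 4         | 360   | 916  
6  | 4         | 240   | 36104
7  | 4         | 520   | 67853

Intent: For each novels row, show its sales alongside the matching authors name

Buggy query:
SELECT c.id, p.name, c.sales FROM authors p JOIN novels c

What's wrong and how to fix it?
Bug: JOIN with no ON clause produces a cartesian product; every novels row pairs with every authors row

Fix: Add ON c.author_id = p.id to the JOIN

Corrected query:
SELECT c.id, p.name, c.sales FROM authors p JOIN novels c ON c.author_id = p.id

Result:
id | name   | sales
---+--------+------
1  | Atwood | 61437
2  | Austen | 66351
3  | Borges | 30073
4  | Borges | 45475
5  | Borges | 916  
6  | Borges | 36104
7  | Borges | 67853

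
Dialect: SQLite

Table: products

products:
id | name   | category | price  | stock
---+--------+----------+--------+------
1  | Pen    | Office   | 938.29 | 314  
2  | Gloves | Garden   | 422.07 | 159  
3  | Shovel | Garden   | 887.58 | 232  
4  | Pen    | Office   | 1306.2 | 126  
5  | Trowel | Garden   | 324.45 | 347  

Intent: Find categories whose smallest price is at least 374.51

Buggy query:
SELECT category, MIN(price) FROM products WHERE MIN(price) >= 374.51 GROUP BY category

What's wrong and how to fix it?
Bug: MIN() in WHERE is a misuse of aggregate

Fix: Replace WHERE with HAVING after the GROUP BY

Corrected query:
SELECT category, MIN(price) FROM products GROUP BY category HAVING MIN(price) >= 374.51

Result:
category | MIN(price)
---------+-----------
Office   | 938.29    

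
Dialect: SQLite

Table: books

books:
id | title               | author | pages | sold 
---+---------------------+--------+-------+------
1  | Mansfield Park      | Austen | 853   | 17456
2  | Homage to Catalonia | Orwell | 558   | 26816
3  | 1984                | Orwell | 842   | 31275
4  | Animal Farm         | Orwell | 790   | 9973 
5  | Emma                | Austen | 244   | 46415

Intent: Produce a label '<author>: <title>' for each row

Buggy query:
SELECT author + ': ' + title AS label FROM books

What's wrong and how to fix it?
Bug: '+' is numeric addition; on text columns SQLite converts them to 0 instead of concatenating

Fix: Use the || operator for string concatenation

Corrected query:
SELECT author || ': ' || title AS label FROM books

Result:
label                      
---------------------------
Austen: Mansfield Park     
Orwell: Homage to Catalonia
Orwell: 1984               
Orwell: Animal Farm        
Austen: Emma               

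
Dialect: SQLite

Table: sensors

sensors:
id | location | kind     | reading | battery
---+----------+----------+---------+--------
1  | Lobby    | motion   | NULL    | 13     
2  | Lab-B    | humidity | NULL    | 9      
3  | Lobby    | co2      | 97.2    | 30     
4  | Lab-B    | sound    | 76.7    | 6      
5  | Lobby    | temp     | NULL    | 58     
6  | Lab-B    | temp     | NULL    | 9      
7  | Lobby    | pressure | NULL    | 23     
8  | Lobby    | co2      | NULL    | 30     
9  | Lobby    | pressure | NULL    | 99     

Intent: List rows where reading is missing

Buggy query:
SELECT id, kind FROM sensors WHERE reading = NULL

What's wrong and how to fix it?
Bug: '= NULL' is always unknown in SQL three-valued logic, so no rows match

Fix: Replace '= NULL' with 'IS NULL'

Corrected query:
SELECT id, kind FROM sensors WHERE reading IS NULL

Result:
id | kind    
---+---------
1  | motion  
2  | humidity
5  | temp    
6  | temp    
7  | pressure
8  | co2     
9  | pressure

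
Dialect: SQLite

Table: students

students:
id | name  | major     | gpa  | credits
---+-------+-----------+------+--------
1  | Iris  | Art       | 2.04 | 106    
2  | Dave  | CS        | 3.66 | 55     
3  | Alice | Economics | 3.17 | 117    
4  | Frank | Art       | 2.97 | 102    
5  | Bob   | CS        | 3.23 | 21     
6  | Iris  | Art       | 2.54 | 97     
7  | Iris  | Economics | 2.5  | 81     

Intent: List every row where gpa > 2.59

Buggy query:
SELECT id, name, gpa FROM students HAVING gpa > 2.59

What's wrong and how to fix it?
Bug: HAVING filters the output of aggregation, but this query has no GROUP BY and no aggregate functions, so SQLite rejects it (HAVING clause on a non-aggregate query); the condition here is per row

Fix: Use WHERE for row-level filtering

Corrected query:
SELECT id, name, gpa FROM students WHERE gpa > 2.59

Result:
id | name  | gpa 
---+-------+-----
2  | Dave  | 3.66
3  | Alice | 3.17
4  | Frank | 2.97
5  | Bob   | 3.23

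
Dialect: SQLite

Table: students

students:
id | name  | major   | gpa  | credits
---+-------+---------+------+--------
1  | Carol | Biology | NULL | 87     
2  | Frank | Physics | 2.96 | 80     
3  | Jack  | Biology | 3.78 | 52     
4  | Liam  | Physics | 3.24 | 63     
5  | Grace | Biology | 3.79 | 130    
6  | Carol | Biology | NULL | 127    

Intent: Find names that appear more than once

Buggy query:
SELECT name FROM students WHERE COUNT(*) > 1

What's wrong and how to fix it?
Bug: COUNT(*) is an aggregate and cannot be used in WHERE

Fix: Group first, then use HAVING for the count condition

Corrected query:
SELECT name FROM students GROUP BY name HAVING COUNT(*) > 1

Result:
name 
-----
Carol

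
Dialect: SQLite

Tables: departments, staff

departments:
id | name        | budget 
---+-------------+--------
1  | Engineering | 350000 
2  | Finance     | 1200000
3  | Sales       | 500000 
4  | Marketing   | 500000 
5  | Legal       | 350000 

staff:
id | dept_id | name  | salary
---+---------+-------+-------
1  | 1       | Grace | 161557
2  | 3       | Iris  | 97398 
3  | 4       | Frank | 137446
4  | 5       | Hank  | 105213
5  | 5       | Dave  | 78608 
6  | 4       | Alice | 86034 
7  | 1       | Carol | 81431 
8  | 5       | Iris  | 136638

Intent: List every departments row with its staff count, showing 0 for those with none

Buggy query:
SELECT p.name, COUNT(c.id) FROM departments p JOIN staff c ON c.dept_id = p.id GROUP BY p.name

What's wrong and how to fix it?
Bug: An inner join excludes parents with zero children

Fix: Use LEFT JOIN so parents without children still appear (COUNT(c.id) gives 0)

Corrected query:
SELECT p.name, COUNT(c.id) FROM departments p LEFT JOIN staff c ON c.dept_id = p.id GROUP BY p.name

Result:
name        | COUNT(c.id)
------------+------------
Engineering | 2          
Finance     | 0          
Legal       | 3          
Marketing   | 2          
Sales       | 1          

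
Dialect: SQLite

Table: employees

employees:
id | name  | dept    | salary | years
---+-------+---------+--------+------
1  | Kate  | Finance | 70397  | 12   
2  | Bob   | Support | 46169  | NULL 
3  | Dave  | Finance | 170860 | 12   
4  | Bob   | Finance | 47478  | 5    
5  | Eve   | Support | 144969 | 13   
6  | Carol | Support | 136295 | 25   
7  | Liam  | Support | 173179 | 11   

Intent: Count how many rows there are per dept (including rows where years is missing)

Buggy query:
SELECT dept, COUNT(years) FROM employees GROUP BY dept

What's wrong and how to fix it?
Bug: COUNT(column) counts non-NULL values only; rows with NULL years aren't counted

Fix: Use COUNT(*) to count all rows regardless of NULL

Corrected query:
SELECT dept, COUNT(*) FROM employees GROUP BY dept

Result:
dept    | COUNT(*)
--------+---------
Finance | 3       
Support | 4       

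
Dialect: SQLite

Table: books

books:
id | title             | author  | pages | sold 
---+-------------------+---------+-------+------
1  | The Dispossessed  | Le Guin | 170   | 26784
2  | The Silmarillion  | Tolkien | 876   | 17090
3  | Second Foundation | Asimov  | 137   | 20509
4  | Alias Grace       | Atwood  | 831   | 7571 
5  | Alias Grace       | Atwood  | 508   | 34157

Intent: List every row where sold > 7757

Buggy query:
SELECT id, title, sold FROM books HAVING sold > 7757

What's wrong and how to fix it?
Bug: HAVING filters the output of aggregation, but this query has no GROUP BY and no aggregate functions, so SQLite rejects it (HAVING clause on a non-aggregate query); the condition here is per row

Fix: Replace HAVING with WHERE since the condition applies to individual rows

Corrected query:
SELECT id, title, sold FROM books WHERE sold > 7757

Result:
id | title             | sold 
---+-------------------+------
1  | The Dispossessed  | 26784
2  | The Silmarillion  | 17090
3  | Second Foundation | 20509
5  | Alias Grace       | 34157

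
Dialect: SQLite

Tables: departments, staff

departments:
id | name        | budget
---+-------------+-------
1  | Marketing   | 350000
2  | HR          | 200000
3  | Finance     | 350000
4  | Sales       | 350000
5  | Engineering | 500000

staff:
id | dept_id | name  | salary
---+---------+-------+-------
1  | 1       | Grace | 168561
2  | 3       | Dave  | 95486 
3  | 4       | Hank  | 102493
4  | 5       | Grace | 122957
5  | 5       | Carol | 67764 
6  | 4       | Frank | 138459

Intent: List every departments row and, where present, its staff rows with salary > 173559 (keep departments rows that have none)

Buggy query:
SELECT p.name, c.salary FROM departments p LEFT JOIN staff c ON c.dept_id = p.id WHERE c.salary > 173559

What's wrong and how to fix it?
Bug: Filtering c.salary in WHERE discards the NULL rows produced by LEFT JOIN, turning it into an inner join

Fix: Put 'c.salary > 173559' in the JOIN's ON clause instead of WHERE

Corrected query:
SELECT p.name, c.salary FROM departments p LEFT JOIN staff c ON c.dept_id = p.id AND c.salary > 173559

Result:
name        | salary
------------+-------
Marketing   | NULL  
HR          | NULL  
Finance     | NULL  
Sales       | NULL  
Engineering | NULL  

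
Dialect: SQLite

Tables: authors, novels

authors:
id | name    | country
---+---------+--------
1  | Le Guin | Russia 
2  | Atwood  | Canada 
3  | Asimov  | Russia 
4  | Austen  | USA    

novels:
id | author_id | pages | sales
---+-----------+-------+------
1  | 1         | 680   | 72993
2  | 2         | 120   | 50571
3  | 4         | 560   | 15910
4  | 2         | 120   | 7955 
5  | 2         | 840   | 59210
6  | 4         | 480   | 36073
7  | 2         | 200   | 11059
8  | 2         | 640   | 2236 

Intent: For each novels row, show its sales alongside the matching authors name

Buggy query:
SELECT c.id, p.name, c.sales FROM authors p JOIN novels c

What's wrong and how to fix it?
Bug: JOIN with no ON clause produces a cartesian product; every novels row pairs with every authors row

Fix: Add ON c.author_id = p.id to the JOIN

Corrected query:
SELECT c.id, p.name, c.sales FROM authors p JOIN novels c ON c.author_id = p.id

Result:
id | name    | sales
---+---------+------
1  | Le Guin | 72993
2  | Atwood  | 50571
3  | Austen  | 15910
4  | Atwood  | 7955 
5  | Atwood  | 59210
6  | Austen  | 36073
7  | Atwood  | 11059
8  | Atwood  | 2236 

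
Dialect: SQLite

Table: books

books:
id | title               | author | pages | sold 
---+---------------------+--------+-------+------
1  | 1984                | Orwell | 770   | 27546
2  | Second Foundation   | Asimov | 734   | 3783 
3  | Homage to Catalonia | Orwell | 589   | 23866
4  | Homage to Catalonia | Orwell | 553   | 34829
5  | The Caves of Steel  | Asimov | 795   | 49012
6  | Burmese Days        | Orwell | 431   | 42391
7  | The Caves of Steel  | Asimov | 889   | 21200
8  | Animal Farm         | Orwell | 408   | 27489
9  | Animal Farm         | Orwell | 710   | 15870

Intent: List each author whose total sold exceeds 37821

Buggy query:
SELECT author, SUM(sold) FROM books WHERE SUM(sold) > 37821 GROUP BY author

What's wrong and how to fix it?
Bug: WHERE runs before GROUP BY, so aggregates aren't available there

Fix: Use HAVING (which filters groups after aggregation) instead of WHERE

Corrected query:
SELECT author, SUM(sold) FROM books GROUP BY author HAVING SUM(sold) > 37821

Result:
author | SUM(sold)
-------+----------
Asimov | 73995    
Orwell | 171991   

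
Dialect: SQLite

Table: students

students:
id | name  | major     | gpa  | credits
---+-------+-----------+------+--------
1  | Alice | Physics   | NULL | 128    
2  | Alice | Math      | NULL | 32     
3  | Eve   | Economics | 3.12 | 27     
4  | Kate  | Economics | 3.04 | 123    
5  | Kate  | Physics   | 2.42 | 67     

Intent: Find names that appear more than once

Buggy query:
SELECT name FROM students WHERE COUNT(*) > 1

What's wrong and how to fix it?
Bug: COUNT(*) is an aggregate and cannot be used in WHERE

Fix: GROUP BY name, then filter groups with HAVING COUNT(*) > 1

Corrected query:
SELECT name FROM students GROUP BY name HAVING COUNT(*) > 1

Result:
name 
-----
Alice
Kate 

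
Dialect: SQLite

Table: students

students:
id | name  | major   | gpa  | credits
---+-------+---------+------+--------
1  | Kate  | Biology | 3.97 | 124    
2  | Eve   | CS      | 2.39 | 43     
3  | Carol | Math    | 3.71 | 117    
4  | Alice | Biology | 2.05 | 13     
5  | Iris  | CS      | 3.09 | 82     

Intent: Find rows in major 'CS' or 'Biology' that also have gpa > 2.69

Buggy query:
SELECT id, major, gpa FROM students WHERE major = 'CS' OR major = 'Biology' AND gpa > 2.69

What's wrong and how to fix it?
Bug: Without parentheses, AND is evaluated before OR, so the gpa filter only applies to the 'Biology' branch

Fix: Group the OR with parentheses (or use IN), then AND the threshold

Corrected query:
SELECT id, major, gpa FROM students WHERE (major = 'CS' OR major = 'Biology') AND gpa > 2.69

Result:
id | major   | gpa 
---+---------+-----
1  | Biology | 3.97
5  | CS      | 3.09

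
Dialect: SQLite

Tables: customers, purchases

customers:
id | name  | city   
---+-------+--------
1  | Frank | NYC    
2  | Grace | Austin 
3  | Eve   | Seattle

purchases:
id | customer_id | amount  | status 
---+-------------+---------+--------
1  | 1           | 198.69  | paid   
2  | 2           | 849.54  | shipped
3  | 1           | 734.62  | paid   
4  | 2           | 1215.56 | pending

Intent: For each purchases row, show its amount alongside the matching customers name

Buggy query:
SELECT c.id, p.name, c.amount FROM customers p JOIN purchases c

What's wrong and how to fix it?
Bug: JOIN with no ON clause produces a cartesian product; every purchases row pairs with every customers row

Fix: Specify the join condition linking the foreign key to the parent id

Corrected query:
SELECT c.id, p.name, c.amount FROM customers p JOIN purchases c ON c.customer_id = p.id

Result:
id | name  | amount 
---+-------+--------
1  | Frank | 198.69 
2  | Grace | 849.54 
3  | Frank | 734.62 
4  | Grace | 1215.56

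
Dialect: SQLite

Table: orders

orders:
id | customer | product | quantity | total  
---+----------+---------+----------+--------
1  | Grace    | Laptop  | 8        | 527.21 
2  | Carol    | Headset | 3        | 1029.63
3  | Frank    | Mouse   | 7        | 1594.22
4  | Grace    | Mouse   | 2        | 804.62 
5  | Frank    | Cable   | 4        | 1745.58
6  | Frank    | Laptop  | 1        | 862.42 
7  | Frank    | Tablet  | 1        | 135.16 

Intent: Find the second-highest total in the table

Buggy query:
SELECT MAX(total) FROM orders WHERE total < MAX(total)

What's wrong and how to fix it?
Bug: MAX(total) on the right of the comparison is an aggregate-in-WHERE error

Fix: Put the inner MAX in a scalar subquery

Corrected query:
SELECT MAX(total) FROM orders WHERE total < (SELECT MAX(total) FROM orders)

Result:
MAX(total)
----------
1594.22   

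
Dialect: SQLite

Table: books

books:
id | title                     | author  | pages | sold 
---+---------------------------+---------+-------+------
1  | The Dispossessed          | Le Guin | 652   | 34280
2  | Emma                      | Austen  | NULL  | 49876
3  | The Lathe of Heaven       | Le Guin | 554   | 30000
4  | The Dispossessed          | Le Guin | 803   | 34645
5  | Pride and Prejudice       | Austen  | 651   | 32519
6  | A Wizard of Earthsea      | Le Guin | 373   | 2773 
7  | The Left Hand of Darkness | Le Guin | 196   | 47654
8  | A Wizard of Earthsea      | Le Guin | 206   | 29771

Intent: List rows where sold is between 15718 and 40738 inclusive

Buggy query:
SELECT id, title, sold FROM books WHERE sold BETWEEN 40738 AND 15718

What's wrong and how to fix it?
Bug: BETWEEN expects the lower bound first; with 40738 AND 15718 the range is empty

Fix: Write BETWEEN 15718 AND 40738

Corrected query:
SELECT id, title, sold FROM books WHERE sold BETWEEN 15718 AND 40738

Result:
id | title                | sold 
---+----------------------+------
1  | The Dispossessed     | 34280
3  | The Lathe of Heaven  | 30000
4  | The Dispossessed     | 34645
5  | Pride and Prejudice  | 32519
8  | A Wizard of Earthsea | 29771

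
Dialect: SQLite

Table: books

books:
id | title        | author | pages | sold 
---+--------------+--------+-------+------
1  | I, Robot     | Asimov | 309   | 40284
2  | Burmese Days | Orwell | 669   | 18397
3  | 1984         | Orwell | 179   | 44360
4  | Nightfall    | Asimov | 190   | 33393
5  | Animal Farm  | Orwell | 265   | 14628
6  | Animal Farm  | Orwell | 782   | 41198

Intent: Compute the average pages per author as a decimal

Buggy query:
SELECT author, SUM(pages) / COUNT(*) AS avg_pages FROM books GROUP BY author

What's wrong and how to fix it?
Bug: SUM(pages) and COUNT(*) are both integers; the division truncates the fractional part

Fix: Multiply by 1.0 (or CAST to REAL) to force floating-point division

Corrected query:
SELECT author, SUM(pages) * 1.0 / COUNT(*) AS avg_pages FROM books GROUP BY author

Result:
author | avg_pages
-------+----------
Asimov | 249.5    
Orwell | 473.75   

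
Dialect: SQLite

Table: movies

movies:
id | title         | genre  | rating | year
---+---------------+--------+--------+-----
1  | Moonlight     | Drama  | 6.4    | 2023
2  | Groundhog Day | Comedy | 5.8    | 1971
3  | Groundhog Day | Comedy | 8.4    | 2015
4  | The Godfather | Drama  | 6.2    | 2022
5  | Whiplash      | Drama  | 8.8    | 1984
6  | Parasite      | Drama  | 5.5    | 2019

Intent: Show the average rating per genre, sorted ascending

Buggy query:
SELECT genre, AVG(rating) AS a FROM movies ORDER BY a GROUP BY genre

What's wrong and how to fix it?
Bug: ORDER BY appears before GROUP BY; SQL clause order requires GROUP BY first

Fix: Move ORDER BY to the end, after GROUP BY

Corrected query:
SELECT genre, AVG(rating) AS a FROM movies GROUP BY genre ORDER BY a

Result:
genre  | a    
-------+------
Drama  | 6.725
Comedy | 7.1  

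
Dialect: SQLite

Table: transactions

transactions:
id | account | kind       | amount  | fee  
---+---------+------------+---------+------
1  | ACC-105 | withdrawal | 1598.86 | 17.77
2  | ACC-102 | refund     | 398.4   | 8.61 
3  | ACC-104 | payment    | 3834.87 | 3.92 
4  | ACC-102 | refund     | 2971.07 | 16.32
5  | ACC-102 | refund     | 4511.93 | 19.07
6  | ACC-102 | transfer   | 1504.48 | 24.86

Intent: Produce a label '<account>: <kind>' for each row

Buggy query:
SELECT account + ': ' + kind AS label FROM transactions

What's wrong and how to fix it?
Bug: '+' is numeric addition; on text columns SQLite converts them to 0 instead of concatenating

Fix: Use the || operator for string concatenation

Corrected query:
SELECT account || ': ' || kind AS label FROM transactions

Result:
label              
-------------------
ACC-105: withdrawal
ACC-102: refund    
ACC-104: payment   
ACC-102: refund    
ACC-102: refund    
ACC-102: transfer  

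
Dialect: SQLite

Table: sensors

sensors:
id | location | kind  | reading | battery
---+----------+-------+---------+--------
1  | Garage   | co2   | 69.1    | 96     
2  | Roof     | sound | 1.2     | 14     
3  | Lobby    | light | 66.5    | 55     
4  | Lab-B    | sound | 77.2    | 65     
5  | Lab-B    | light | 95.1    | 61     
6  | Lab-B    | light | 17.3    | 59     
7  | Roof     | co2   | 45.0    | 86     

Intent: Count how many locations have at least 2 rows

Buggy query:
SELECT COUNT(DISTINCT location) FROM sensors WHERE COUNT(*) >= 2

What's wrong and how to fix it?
Bug: COUNT(*) cannot appear in WHERE; the per-group count doesn't exist yet

Fix: Use a subquery that GROUPs and filters with HAVING, then count its rows

Corrected query:
SELECT COUNT(*) FROM (SELECT location FROM sensors GROUP BY location HAVING COUNT(*) >= 2)

Result:
COUNT(*)
--------
2       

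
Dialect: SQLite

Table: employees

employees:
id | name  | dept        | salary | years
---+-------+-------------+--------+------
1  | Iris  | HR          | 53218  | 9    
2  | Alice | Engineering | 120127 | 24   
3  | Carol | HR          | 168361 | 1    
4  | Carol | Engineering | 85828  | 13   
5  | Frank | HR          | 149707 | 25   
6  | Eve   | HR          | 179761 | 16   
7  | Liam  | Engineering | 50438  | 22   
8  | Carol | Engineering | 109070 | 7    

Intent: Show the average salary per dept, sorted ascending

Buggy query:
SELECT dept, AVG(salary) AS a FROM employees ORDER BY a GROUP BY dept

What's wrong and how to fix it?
Bug: ORDER BY appears before GROUP BY; SQL clause order requires GROUP BY first

Fix: Move ORDER BY to the end, after GROUP BY

Corrected query:
SELECT dept, AVG(salary) AS a FROM employees GROUP BY dept ORDER BY a

Result:
dept        | a        
------------+----------
Engineering | 91365.75 
HR          | 137761.75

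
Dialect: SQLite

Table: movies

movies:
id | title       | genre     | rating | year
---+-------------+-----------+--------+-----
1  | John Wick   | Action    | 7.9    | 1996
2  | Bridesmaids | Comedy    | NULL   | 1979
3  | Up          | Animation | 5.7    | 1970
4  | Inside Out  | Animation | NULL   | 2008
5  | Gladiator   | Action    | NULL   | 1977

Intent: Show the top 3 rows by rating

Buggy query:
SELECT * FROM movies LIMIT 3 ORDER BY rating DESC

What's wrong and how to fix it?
Bug: LIMIT must come after ORDER BY

Fix: Swap the clauses: ORDER BY first, then LIMIT

Corrected query:
SELECT * FROM movies ORDER BY rating DESC LIMIT 3

Result:
id | title       | genre     | rating | year
---+-------------+-----------+--------+-----
1  | John Wick   | Action    | 7.9    | 1996
3  | Up          | Animation | 5.7    | 1970
2  | Bridesmaids | Comedy    | NULL   | 1979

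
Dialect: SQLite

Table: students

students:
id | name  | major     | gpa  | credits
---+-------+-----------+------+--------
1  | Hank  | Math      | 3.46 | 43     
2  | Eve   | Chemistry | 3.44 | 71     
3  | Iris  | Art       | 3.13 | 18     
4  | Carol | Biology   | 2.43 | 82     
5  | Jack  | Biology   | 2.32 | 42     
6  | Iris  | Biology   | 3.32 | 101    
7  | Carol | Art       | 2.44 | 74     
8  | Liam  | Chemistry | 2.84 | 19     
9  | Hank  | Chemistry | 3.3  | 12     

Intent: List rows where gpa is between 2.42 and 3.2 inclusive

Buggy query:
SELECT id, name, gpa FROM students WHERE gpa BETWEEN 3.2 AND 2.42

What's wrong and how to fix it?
Bug: BETWEEN expects the lower bound first; with 3.2 AND 2.42 the range is empty

Fix: Write BETWEEN 2.42 AND 3.2

Corrected query:
SELECT id, name, gpa FROM students WHERE gpa BETWEEN 2.42 AND 3.2

Result:
id | name  | gpa 
---+-------+-----
3  | Iris  | 3.13
4  | Carol | 2.43
7  | Carol | 2.44
8  | Liam  | 2.84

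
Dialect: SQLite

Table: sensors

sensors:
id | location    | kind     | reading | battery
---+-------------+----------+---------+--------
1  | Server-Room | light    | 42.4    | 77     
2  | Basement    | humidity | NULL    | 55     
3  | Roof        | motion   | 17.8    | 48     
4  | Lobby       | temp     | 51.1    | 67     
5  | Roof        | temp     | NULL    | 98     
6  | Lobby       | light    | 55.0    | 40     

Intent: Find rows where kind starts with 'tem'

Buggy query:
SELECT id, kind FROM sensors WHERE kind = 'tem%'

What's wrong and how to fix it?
Bug: Wildcards only work with LIKE; '=' treats '%' as a literal character

Fix: Use LIKE for wildcard pattern matching

Corrected query:
SELECT id, kind FROM sensors WHERE kind LIKE 'tem%'

Result:
id | kind
---+-----
4  | temp
5  | temp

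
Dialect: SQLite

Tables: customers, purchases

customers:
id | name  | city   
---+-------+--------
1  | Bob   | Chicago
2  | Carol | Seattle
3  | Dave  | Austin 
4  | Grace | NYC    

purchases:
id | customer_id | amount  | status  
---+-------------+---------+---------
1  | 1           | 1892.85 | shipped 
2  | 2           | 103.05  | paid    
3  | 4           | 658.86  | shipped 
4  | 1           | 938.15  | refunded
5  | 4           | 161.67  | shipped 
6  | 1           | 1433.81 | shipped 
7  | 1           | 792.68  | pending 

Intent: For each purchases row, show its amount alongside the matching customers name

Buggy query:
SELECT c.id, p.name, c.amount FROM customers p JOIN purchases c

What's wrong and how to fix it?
Bug: Missing join condition: each purchases row is matched to all customers rows instead of just its own

Fix: Specify the join condition linking the foreign key to the parent id

Corrected query:
SELECT c.id, p.name, c.amount FROM customers p JOIN purchases c ON c.customer_id = p.id

Result:
id | name  | amount 
---+-------+--------
1  | Bob   | 1892.85
2  | Carol | 103.05 
3  | Grace | 658.86 
4  | Bob   | 938.15 
5  | Grace | 161.67 
6  | Bob   | 1433.81
7  | Bob   | 792.68 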